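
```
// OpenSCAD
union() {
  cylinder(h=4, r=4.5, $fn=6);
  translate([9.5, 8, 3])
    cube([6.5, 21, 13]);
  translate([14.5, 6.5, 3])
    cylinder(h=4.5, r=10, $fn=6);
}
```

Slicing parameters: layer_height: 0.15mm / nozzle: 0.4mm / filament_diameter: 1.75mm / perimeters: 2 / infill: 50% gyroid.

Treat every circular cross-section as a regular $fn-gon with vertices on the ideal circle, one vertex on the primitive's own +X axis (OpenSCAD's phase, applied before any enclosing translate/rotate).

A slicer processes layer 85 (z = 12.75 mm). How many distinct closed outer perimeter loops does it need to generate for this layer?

At z = 12.75 mm: the cylinder is not intersected at this z (z outside [0, 4]); the cube at (9.5, 8) (footprint 6.5×21) is included at this height; the cylinder at (14.5, 6.5) is not intersected at this z (z outside [3, 7.5]); Combining (union): only the 6.5×21 cube at (9.5, 8) is present, so the union is just that shape — 1 connected region. The result has 1 disconnected region.

1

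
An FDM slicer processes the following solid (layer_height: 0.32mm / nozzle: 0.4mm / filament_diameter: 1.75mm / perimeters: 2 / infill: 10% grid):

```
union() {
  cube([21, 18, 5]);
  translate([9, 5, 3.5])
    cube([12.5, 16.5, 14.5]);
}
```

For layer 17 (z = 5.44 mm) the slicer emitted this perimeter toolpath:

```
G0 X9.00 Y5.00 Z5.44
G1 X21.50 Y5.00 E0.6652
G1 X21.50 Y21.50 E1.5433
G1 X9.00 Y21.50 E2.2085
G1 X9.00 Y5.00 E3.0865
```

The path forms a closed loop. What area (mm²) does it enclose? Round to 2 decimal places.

Apply the shoelace formula to the sequence of (X, Y) vertices; enclosed area = 206.25 mm².

206.25 mm²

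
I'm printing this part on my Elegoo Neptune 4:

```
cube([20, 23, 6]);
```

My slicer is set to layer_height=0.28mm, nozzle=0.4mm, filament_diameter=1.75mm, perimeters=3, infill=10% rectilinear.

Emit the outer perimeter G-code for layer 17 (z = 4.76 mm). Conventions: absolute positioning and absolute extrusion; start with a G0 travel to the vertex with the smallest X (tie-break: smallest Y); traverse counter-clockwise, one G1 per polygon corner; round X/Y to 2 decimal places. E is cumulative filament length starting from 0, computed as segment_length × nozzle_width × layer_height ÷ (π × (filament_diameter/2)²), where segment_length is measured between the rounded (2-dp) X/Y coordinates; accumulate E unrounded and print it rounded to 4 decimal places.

G0 X0.00 Y0.00 Z4.76
G1 X20.00 Y0.00 E0.9313
G1 X20.00 Y23.00 E2.0023
G1 X0.00 Y23.00 E2.9335
G1 X0.00 Y0.00 E4.0045

At z = 4.76 mm: the cube (footprint 20×23) is included at this height. The outline is a single polygon with 4 vertices. Extrusion per mm of travel: 0.4 × 0.28 / (π × 0.875²) = 0.046564. Accumulating E over each segment gives final E = 4.0045.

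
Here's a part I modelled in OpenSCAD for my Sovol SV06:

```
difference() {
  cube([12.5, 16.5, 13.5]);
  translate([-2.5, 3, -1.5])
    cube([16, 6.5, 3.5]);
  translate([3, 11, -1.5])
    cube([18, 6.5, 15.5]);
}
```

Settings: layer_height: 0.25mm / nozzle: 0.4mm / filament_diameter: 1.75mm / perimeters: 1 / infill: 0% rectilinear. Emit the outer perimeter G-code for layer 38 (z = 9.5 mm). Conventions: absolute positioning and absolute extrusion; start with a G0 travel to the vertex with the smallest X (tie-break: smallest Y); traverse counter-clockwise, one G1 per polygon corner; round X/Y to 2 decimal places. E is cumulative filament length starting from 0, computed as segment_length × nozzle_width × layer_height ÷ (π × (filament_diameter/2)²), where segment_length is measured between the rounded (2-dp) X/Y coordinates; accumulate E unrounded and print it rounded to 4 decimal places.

At z = 9.5 mm: the cube is present — its section is the full 12.5×16.5 rectangle; the cube at (-2.5, 3) is not intersected at this z (z outside [-1.5, 2]); the cube at (3, 11) (footprint 18×6.5) is included at this height; After the difference (first − rest): starting from the 12.5×16.5 cube, the 18×6.5 cube at (3, 11) partially overlaps it — only the 52.25 mm² overlap (of its 117.00 mm²) is removed, clipping the outline — 1 connected region. The outline is a single polygon with 6 vertices. Extrusion per mm of travel: 0.4 × 0.25 / (π × 0.875²) = 0.041575. Accumulating E over each segment gives final E = 2.4114.

G0 X0.00 Y0.00 Z9.50
G1 X12.50 Y0.00 E0.5197
G1 X12.50 Y11.00 E0.9770
G1 X3.00 Y11.00 E1.3720
G1 X3.00 Y16.50 E1.6006
G1 X0.00 Y16.50 E1.7254
G1 X0.00 Y0.00 E2.4114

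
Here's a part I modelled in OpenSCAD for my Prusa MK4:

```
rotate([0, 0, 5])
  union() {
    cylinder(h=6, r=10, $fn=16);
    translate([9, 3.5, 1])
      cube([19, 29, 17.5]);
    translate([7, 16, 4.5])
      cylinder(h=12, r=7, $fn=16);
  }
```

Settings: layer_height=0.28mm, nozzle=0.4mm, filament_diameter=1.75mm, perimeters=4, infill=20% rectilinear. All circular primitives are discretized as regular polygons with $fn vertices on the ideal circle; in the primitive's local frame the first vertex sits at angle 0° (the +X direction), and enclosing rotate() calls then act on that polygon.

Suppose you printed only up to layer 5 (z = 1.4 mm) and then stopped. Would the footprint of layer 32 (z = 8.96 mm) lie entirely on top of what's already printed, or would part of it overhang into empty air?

part overhangs

Compare the two slices. At z = 1.4: the cylinder: section is a regular 16-gon, circumradius r=10 (area = (16/2)·10.000²·sin(360°/16) = 306.15 mm²); the cube at (9, 3.5) (footprint 19×29) is included at this height (area 551.00 mm²); the cylinder at (7, 16) is not intersected at this z (z outside [4.5, 16.5]); Taking the union: the regions partially overlap — summed areas 857.15 mm² minus the doubly-counted overlap 0.13 mm² gives 857.02 mm² — area = 857.02 mm²; (rotated 5° about Z; rotation is an isometry so areas/perimeters/island counts are preserved). At z = 8.96: the cylinder is absent (z outside [0, 6]); the cube at (9, 3.5) is present — its section is the full 19×29 rectangle (area 551.00 mm²); the cylinder at (7, 16): section is a regular 16-gon, circumradius r=7 (area = (16/2)·7.000²·sin(360°/16) = 150.01 mm²); Combining (union): the regions partially overlap — summed areas 701.01 mm² minus the doubly-counted overlap 47.80 mm² gives 653.21 mm² — area = 653.21 mm²; (whole slice rotated 5° about Z — lengths, areas and connectivity unchanged). Checking containment: at z = 8.96 the cross-section extends beyond the z = 1.4 cross-section by about 102.21 mm².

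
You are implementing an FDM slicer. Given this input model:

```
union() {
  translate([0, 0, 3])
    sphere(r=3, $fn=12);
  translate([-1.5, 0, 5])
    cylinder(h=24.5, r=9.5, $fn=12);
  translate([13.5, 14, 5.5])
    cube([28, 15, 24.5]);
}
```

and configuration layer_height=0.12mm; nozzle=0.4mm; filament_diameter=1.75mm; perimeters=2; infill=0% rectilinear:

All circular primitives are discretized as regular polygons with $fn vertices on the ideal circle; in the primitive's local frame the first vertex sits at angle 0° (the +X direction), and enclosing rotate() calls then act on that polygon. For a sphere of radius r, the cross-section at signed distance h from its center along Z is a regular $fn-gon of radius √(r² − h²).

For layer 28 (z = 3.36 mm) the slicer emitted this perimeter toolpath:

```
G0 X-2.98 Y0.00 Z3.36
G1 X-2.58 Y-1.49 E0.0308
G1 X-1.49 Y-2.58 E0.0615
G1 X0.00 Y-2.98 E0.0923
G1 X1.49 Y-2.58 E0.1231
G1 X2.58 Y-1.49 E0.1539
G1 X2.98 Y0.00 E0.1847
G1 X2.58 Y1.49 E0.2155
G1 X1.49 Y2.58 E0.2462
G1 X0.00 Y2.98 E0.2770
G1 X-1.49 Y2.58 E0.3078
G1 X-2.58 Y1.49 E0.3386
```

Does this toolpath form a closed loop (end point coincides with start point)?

no

Start point (G0): (-2.98, 0.00). End point (last G1): the path does not return to the start — open.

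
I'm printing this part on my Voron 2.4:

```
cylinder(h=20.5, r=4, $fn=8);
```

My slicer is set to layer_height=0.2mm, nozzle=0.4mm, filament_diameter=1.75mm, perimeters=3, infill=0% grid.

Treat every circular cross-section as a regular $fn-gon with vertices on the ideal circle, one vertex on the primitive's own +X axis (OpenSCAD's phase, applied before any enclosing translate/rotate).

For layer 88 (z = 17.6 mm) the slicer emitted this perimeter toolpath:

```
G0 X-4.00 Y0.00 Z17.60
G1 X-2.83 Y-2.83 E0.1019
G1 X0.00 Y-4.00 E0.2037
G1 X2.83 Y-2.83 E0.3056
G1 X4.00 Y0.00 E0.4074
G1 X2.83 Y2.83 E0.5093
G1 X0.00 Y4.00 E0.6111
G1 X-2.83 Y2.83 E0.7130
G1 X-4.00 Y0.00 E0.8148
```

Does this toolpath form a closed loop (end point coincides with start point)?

yes

Start point (G0): (-4.00, 0.00). End point (last G1): the path returns to the start — closed.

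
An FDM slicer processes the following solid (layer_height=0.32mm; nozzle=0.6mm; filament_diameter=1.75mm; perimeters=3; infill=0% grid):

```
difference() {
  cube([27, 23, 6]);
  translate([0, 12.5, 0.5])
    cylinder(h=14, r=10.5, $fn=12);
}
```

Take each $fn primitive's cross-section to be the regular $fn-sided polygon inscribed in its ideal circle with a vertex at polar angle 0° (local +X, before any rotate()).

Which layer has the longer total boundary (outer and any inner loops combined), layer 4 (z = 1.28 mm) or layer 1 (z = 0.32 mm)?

layer 4 (z = 1.28 mm)

Layer 4 (z = 1.28): the cube (footprint 27×23) is included at this height (perimeter 100.00 mm); the cylinder at (0, 12.5): section is a regular 12-gon, circumradius r=10.5 (perimeter = 2·12·10.500·sin(180°/12) = 65.22 mm); Subtracting the remaining from the first: starting from the 27×23 cube, the r=10.5 cylinder at (0, 12.5) partially overlaps it — only the 165.38 mm² overlap (of its 330.75 mm²) is removed, clipping the outline — boundary = 111.61 mm. So its perimeter = 111.61 mm. Layer 1 (z = 0.32): the cube (footprint 27×23) is included at this height (perimeter 100.00 mm); the cylinder at (0, 12.5) is not intersected at this z (z outside [0.5, 14.5]); Subtracting the remaining from the first: none of the subtracted shapes is present at this height, so the 27×23 cube is unchanged — boundary = 100.00 mm. So its perimeter = 100.00 mm. Layer 4 is larger (111.61 vs 100.00 mm).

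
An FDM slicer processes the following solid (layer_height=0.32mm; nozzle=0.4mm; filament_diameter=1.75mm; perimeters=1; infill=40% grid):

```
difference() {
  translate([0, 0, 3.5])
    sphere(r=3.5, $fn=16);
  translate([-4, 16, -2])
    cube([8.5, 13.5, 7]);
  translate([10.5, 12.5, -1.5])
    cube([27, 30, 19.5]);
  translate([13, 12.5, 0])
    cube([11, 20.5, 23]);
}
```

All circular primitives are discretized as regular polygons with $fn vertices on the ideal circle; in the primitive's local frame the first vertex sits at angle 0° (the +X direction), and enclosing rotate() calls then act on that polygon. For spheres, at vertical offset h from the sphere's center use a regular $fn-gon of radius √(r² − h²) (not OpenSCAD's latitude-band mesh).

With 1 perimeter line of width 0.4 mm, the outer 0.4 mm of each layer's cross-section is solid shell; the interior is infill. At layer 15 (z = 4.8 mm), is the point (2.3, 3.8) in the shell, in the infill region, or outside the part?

At z = 4.8 mm: the sphere: section is a regular 16-gon, circumradius = √(r²−h²) = √(3.5²−1.3²) = 3.250; the cube at (-4, 16) is present — its section is the full 8.5×13.5 rectangle; the cube at (10.5, 12.5) is present — its section is the full 27×30 rectangle; the 11×20.5 cube at (13, 12.5) contributes its full rectangle; Subtracting the remaining from the first: starting from the r=3.5 sphere, the 8.5×13.5 cube at (-4, 16) misses the remaining region (no effect); the 27×30 cube at (10.5, 12.5) misses the remaining region (no effect); the 11×20.5 cube at (13, 12.5) misses the remaining region (no effect) — 1 connected region. Overall, the cross-section is a single solid region. The nearest boundary edge runs (1.24, 3.00)→(2.30, 2.30); distance from the point to it = 1.25 mm. The point is not inside any of the regions above, so it lies outside the cross-section (1.25 mm from the nearest boundary).

outside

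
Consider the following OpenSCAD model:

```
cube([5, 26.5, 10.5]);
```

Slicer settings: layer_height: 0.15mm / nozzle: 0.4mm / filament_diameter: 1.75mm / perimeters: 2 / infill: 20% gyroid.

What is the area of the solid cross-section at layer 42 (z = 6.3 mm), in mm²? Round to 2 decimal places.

132.50 mm²

At z = 6.3 mm: the 5×26.5 cube contributes its full rectangle (area 132.50 mm²). Overall, the cross-section is a single solid region. Net area = 132.50 mm².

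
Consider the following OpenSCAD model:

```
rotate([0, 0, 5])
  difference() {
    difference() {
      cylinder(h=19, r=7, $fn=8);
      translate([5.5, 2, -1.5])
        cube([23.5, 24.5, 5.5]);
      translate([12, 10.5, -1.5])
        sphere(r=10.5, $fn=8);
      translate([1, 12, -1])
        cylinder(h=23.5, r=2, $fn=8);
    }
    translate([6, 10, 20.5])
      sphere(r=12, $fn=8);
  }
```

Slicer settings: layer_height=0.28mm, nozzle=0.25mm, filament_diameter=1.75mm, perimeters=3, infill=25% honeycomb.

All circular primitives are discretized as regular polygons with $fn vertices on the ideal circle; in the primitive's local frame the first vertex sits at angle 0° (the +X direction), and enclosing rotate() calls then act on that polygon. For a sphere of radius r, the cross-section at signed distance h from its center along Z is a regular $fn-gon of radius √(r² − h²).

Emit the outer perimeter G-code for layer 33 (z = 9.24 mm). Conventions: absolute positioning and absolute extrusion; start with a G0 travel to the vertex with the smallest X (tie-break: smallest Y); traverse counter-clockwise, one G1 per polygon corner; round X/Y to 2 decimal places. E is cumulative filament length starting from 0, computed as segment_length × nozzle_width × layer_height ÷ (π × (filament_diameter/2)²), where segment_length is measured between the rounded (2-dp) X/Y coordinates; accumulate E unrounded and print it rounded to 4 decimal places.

G0 X-6.97 Y-0.61 Z9.24
G1 X-4.50 Y-5.36 E0.1558
G1 X0.61 Y-6.97 E0.3117
G1 X5.36 Y-4.50 E0.4675
G1 X6.97 Y0.61 E0.6235
G1 X4.50 Y5.36 E0.7793
G1 X-0.61 Y6.97 E0.9352
G1 X-5.36 Y4.50 E1.0910
G1 X-6.97 Y-0.61 E1.2469

At z = 9.24 mm: the r=7 cylinder gives a regular 8-gon of circumradius 7 (constant along its height); the cube at (5.5, 2) does not reach this height (z outside [-1.5, 4]); the sphere at (12, 10.5) does not reach this height (|z−center|=10.740 > r=10.5); the cylinder at (1, 12): section is a regular 8-gon, circumradius r=2; Subtracting the remaining from the first: starting from the r=7 cylinder, the r=2 cylinder at (1, 12) misses the remaining region (no effect) — 1 connected region; the sphere at (6, 10): section is a regular 8-gon, circumradius = √(r²−h²) = √(12²−11.26²) = 4.149; After the difference (first − rest): starting from that combined region, the r=12 sphere at (6, 10) misses the remaining region (no effect) — 1 connected region; (whole slice rotated 5° about Z — lengths, areas and connectivity unchanged). The outline is a single polygon with 8 vertices. Extrusion per mm of travel: 0.25 × 0.28 / (π × 0.875²) = 0.029103. Accumulating E over each segment gives final E = 1.2469.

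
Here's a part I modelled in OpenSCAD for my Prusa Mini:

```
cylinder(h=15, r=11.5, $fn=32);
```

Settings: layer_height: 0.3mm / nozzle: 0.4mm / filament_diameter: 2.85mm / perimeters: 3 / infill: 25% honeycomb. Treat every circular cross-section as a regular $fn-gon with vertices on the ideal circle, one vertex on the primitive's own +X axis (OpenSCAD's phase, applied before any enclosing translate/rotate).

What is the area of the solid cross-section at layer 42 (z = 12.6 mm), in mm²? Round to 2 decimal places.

412.81 mm²

At z = 12.6 mm: the cylinder: section is a regular 32-gon, circumradius r=11.5 (area = (32/2)·11.500²·sin(360°/32) = 412.81 mm²). Overall, the cross-section is a single solid region. Net area = 412.81 mm².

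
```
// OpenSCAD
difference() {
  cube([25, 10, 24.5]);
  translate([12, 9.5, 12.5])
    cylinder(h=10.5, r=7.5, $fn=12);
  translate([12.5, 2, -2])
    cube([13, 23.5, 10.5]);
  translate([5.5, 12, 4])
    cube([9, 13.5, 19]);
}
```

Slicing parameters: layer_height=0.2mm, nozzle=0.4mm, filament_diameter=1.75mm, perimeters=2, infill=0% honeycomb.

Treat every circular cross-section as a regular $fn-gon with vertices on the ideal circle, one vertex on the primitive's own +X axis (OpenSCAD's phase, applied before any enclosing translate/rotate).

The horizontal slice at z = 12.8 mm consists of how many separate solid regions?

1

At z = 12.8 mm: the 25×10 cube contributes its full rectangle; the cylinder at (12, 9.5): section is a regular 12-gon, circumradius r=7.5; the cube at (12.5, 2) does not reach this height (z outside [-2, 8.5]); the 9×13.5 cube at (5.5, 12) contributes its full rectangle; After the difference (first − rest): starting from the 25×10 cube, the r=7.5 cylinder at (12, 9.5) partially overlaps it — only the 91.81 mm² overlap (of its 168.75 mm²) is removed, clipping the outline; the 9×13.5 cube at (5.5, 12) misses the remaining region (no effect) — 1 connected region. The result has 1 disconnected region.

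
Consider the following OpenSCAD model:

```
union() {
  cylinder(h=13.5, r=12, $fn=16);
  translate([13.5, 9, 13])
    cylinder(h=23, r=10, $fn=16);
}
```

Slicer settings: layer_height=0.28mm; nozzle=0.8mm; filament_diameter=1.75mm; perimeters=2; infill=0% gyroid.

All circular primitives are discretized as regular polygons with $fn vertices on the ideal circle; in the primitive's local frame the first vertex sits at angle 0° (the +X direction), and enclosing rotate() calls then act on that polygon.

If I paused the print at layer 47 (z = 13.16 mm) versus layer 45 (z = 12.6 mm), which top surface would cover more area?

Layer 47 (z = 13.16): the r=12 cylinder contributes a regular 16-gon of circumradius 12 (area = (16/2)·12.000²·sin(360°/16) = 440.85 mm²); the r=10 cylinder at (13.5, 9) gives a regular 16-gon of circumradius 10 (constant along its height) (area = (16/2)·10.000²·sin(360°/16) = 306.15 mm²); Combining (union): the regions partially overlap — summed areas 747.00 mm² minus the doubly-counted overlap 54.14 mm² gives 692.86 mm² — area = 692.86 mm². So its area = 692.86 mm². Layer 45 (z = 12.6): the r=12 cylinder contributes a regular 16-gon of circumradius 12 (area = (16/2)·12.000²·sin(360°/16) = 440.85 mm²); the cylinder at (13.5, 9) is not intersected at this z (z outside [13, 36]); Taking the union: only the r=12 cylinder is present, so the union is just that shape — area = 440.85 mm². So its area = 440.85 mm². Layer 47 is larger (692.86 vs 440.85 mm²).

layer 47 (z = 13.16 mm)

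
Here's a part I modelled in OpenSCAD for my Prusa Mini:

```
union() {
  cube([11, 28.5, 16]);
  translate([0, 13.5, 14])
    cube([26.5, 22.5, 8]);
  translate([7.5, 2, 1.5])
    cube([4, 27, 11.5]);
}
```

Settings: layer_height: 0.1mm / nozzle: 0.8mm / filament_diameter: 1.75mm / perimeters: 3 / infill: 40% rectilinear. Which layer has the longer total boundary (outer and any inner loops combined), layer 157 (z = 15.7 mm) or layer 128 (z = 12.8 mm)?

Layer 157 (z = 15.7): the cube (footprint 11×28.5) is included at this height (perimeter 79.00 mm); the cube at (0, 13.5) (footprint 26.5×22.5) is included at this height (perimeter 98.00 mm); the cube at (7.5, 2) is not intersected at this z (z outside [1.5, 13]); Combining (union): the regions partially overlap (shared area 165.00 mm²), so the edge portions inside another operand are dropped and the merged outline is re-measured after clipping — boundary = 125.00 mm. So its perimeter = 125.00 mm. Layer 128 (z = 12.8): the 11×28.5 cube contributes its full rectangle (perimeter 79.00 mm); the cube at (0, 13.5) does not reach this height (z outside [14, 22]); the cube at (7.5, 2) (footprint 4×27) is included at this height (perimeter 62.00 mm); Taking the union: the regions partially overlap (shared area 92.75 mm²), so the edge portions inside another operand are dropped and the merged outline is re-measured after clipping — boundary = 81.00 mm. So its perimeter = 81.00 mm. Layer 157 is larger (125.00 vs 81.00 mm).

layer 157 (z = 15.7 mm)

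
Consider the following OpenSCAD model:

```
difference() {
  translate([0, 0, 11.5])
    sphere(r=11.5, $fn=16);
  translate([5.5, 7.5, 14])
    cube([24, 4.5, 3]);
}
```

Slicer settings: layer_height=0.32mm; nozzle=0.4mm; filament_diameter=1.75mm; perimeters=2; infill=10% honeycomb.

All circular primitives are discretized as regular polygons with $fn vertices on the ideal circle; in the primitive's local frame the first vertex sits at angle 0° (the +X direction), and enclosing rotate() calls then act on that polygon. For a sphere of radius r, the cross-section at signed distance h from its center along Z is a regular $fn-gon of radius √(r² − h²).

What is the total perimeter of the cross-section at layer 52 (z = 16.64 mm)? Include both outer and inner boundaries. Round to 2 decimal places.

At z = 16.64 mm: the r=11.5 sphere slices to a regular 16-gon of circumradius 10.287 (√(r²−h²) with h=5.14 from center) (perimeter = 2·16·10.287·sin(180°/16) = 64.22 mm); the cube at (5.5, 7.5) (footprint 24×4.5) is included at this height (perimeter 57.00 mm); Taking the first minus the rest: starting from the r=11.5 sphere, the 24×4.5 cube at (5.5, 7.5) partially overlaps it — only the 0.69 mm² overlap (of its 108.00 mm²) is removed, clipping the outline — boundary = 64.89 mm. Overall, the cross-section is a single solid region. Total boundary length (outer) = 64.89 mm.

64.89 mm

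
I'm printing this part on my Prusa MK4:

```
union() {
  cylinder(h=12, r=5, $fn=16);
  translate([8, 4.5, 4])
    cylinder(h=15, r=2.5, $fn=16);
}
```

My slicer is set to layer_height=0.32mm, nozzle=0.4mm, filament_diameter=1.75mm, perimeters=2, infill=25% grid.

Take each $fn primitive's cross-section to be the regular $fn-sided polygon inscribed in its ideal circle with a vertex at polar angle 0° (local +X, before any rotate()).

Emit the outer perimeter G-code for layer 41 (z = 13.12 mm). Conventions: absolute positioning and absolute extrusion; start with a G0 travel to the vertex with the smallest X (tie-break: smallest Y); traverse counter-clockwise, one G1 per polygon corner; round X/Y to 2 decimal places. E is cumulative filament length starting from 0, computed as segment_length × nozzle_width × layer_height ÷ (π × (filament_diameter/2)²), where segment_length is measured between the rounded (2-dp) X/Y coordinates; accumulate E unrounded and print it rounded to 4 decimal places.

G0 X5.50 Y4.50 Z13.12
G1 X5.69 Y3.54 E0.0521
G1 X6.23 Y2.73 E0.1039
G1 X7.04 Y2.19 E0.1557
G1 X8.00 Y2.00 E0.2078
G1 X8.96 Y2.19 E0.2598
G1 X9.77 Y2.73 E0.3117
G1 X10.31 Y3.54 E0.3635
G1 X10.50 Y4.50 E0.4155
G1 X10.31 Y5.46 E0.4676
G1 X9.77 Y6.27 E0.5194
G1 X8.96 Y6.81 E0.5712
G1 X8.00 Y7.00 E0.6233
G1 X7.04 Y6.81 E0.6754
G1 X6.23 Y6.27 E0.7272
G1 X5.69 Y5.46 E0.7790
G1 X5.50 Y4.50 E0.8311

At z = 13.12 mm: the cylinder is absent (z outside [0, 12]); the r=2.5 cylinder at (8, 4.5) contributes a regular 16-gon of circumradius 2.5; Merging all regions: only the r=2.5 cylinder at (8, 4.5) is present, so the union is just that shape — 1 connected region. The outline is a single polygon with 16 vertices. Extrusion per mm of travel: 0.4 × 0.32 / (π × 0.875²) = 0.053216. Accumulating E over each segment gives final E = 0.8311.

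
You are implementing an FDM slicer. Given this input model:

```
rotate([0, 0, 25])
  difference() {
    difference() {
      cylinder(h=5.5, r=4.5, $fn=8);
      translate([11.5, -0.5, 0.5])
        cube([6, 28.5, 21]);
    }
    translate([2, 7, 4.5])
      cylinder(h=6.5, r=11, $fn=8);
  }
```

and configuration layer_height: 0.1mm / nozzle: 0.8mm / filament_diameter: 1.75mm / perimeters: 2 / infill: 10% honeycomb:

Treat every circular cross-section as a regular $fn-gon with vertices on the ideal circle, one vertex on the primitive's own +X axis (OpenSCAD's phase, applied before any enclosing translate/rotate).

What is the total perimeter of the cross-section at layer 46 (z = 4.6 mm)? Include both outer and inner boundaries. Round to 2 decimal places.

At z = 4.6 mm: the r=4.5 cylinder gives a regular 8-gon of circumradius 4.5 (constant along its height) (perimeter = 2·8·4.500·sin(180°/8) = 27.55 mm); the cube at (11.5, -0.5) is present — its section is the full 6×28.5 rectangle (perimeter 69.00 mm); Subtracting the remaining from the first: starting from the r=4.5 cylinder, the 6×28.5 cube at (11.5, -0.5) misses the remaining region (no effect) — boundary = 27.55 mm; the cylinder at (2, 7): section is a regular 8-gon, circumradius r=11 (perimeter = 2·8·11.000·sin(180°/8) = 67.35 mm); Subtracting the remaining from the first: starting from the result so far, the r=11 cylinder at (2, 7) partially overlaps it — only the 51.54 mm² overlap (of its 342.24 mm²) is removed, clipping the outline — boundary = 12.81 mm; (whole slice rotated 25° about Z — lengths, areas and connectivity unchanged). Overall, the cross-section is a single solid region. Total boundary length (outer) = 12.81 mm.

12.81 mm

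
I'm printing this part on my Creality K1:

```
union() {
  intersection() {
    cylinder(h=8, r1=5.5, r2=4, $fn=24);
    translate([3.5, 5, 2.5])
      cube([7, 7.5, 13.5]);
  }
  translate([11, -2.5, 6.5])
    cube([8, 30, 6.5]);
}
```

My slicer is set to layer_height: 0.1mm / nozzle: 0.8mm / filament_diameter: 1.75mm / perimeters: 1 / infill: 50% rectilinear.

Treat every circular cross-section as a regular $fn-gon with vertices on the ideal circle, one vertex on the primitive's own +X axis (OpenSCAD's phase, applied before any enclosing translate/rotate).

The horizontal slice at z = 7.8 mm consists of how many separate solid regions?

1

At z = 7.8 mm: the cone: at t=0.975 of its height the radius interpolates to r₁+(r₂−r₁)t = 4.037, giving a regular 24-gon of that circumradius; the 7×7.5 cube at (3.5, 5) contributes its full rectangle; Keeping only the common overlap: the 7×7.5 cube at (3.5, 5) does not overlap the cone (empty) — nothing remains; the cube at (11, -2.5) (footprint 8×30) is included at this height; Combining (union): only the 8×30 cube at (11, -2.5) is present, so the union is just that shape — 1 connected region. The result has 1 disconnected region.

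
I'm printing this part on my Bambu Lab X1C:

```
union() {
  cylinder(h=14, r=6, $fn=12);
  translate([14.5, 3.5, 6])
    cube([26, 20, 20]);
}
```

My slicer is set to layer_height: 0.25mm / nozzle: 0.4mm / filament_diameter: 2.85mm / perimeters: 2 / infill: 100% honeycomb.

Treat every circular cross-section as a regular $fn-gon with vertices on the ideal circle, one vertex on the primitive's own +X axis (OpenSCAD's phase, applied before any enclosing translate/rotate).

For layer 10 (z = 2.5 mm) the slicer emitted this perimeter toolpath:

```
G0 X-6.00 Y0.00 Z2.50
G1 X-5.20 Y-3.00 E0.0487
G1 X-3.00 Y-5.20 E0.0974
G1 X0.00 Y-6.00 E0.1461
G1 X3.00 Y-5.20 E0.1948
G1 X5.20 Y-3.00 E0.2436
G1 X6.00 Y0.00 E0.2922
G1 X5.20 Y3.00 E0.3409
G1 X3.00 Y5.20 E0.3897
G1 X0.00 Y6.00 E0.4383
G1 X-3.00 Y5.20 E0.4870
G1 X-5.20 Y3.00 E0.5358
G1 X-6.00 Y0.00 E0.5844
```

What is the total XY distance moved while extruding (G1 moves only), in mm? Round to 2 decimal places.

37.28 mm

Sum the Euclidean lengths of each G1 segment: total = 37.28 mm.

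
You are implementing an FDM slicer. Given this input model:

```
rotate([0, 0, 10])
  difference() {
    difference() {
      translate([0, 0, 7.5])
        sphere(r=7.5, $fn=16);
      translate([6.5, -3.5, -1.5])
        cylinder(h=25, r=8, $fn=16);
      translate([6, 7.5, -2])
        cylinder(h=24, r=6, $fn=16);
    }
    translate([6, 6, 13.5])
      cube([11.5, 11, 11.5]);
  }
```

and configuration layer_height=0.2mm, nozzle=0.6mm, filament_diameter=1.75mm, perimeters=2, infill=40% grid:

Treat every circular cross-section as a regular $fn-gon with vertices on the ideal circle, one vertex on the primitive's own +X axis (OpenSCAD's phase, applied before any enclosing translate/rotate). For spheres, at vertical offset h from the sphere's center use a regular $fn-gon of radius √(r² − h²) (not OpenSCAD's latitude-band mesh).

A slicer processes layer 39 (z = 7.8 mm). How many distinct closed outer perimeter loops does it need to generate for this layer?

At z = 7.8 mm: the sphere: section is a regular 16-gon, circumradius = √(r²−h²) = √(7.5²−0.3²) = 7.494; the r=8 cylinder at (6.5, -3.5) gives a regular 16-gon of circumradius 8 (constant along its height); the cylinder at (6, 7.5): section is a regular 16-gon, circumradius r=6; After the difference (first − rest): starting from the r=7.5 sphere, the r=8 cylinder at (6.5, -3.5) partially overlaps it — only the 75.28 mm² overlap (of its 195.93 mm²) is removed, clipping the outline; the r=6 cylinder at (6, 7.5) partially overlaps it — only the 14.18 mm² overlap (of its 110.21 mm²) is removed, clipping the outline — 1 connected region; the cube at (6, 6) does not reach this height (z outside [13.5, 25]); Taking the first minus the rest: none of the subtracted shapes is present at this height, so that combined region is unchanged — 1 connected region; (whole slice rotated 10° about Z — lengths, areas and connectivity unchanged). The result has 1 disconnected region.

1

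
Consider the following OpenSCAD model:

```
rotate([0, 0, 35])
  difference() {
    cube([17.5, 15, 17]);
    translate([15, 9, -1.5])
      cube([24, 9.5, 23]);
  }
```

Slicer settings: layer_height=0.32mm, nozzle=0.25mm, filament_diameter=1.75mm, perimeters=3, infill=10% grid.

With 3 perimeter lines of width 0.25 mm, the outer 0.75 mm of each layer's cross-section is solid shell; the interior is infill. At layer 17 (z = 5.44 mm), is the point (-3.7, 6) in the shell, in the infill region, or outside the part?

At z = 5.44 mm: the cube is present — its section is the full 17.5×15 rectangle; the 24×9.5 cube at (15, 9) contributes its full rectangle; After the difference (first − rest): starting from the 17.5×15 cube, the 24×9.5 cube at (15, 9) partially overlaps it — only the 15.00 mm² overlap (of its 228.00 mm²) is removed, clipping the outline — 1 connected region; (rotated 35° about Z; rotation is an isometry so areas/perimeters/island counts are preserved). Overall, the cross-section is a single solid region. Undo the 35° rotation: the query point maps to (0.411, 7.037) in the un-rotated model frame. The nearest boundary edge runs (0.00, 0.00)→(0.00, 15.00); distance from the point to it = 0.41 mm. The point is inside the cross-section, 0.41 mm from the nearest boundary — within the 0.75 mm shell band (3 × 0.25).

shell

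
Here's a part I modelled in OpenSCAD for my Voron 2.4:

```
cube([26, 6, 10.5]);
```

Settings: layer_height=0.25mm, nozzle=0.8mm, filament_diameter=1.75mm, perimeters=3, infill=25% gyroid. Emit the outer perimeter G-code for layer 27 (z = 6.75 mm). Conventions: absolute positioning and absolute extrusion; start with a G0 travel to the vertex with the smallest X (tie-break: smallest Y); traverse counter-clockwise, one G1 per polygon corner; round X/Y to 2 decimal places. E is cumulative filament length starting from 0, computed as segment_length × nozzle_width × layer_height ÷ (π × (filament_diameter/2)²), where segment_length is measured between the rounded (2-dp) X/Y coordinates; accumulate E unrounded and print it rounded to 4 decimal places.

At z = 6.75 mm: the cube (footprint 26×6) is included at this height. The outline is a single polygon with 4 vertices. Extrusion per mm of travel: 0.8 × 0.25 / (π × 0.875²) = 0.083150. Accumulating E over each segment gives final E = 5.3216.

G0 X0.00 Y0.00 Z6.75
G1 X26.00 Y0.00 E2.1619
G1 X26.00 Y6.00 E2.6608
G1 X0.00 Y6.00 E4.8227
G1 X0.00 Y0.00 E5.3216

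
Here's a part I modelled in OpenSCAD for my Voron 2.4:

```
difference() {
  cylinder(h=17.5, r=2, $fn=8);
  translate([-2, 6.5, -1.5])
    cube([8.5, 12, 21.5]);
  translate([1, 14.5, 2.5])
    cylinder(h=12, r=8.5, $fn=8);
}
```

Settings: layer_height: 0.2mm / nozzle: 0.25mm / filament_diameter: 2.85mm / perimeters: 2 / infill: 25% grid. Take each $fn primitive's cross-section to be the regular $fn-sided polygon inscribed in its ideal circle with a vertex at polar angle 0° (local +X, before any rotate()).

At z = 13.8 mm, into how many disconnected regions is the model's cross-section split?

At z = 13.8 mm: the r=2 cylinder gives a regular 8-gon of circumradius 2 (constant along its height); the cube at (-2, 6.5) is present — its section is the full 8.5×12 rectangle; the r=8.5 cylinder at (1, 14.5) contributes a regular 8-gon of circumradius 8.5; Taking the first minus the rest: starting from the r=2 cylinder, the 8.5×12 cube at (-2, 6.5) misses the remaining region (no effect); the r=8.5 cylinder at (1, 14.5) misses the remaining region (no effect) — 1 connected region. The result has 1 disconnected region.

1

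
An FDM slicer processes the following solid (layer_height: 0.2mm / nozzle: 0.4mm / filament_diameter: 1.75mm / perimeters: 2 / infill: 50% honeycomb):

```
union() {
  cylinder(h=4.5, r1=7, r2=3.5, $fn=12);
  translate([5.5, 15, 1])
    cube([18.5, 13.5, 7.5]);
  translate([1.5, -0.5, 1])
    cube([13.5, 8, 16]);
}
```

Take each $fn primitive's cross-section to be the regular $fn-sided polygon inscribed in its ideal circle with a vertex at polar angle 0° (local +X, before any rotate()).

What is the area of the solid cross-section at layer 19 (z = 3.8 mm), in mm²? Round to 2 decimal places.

399.08 mm²

At z = 3.8 mm: the cone contributes a regular 12-gon of circumradius 4.044 (interpolated between r1=7 and r2=3.5 at t=0.844) (area = (12/2)·4.044²·sin(360°/12) = 49.07 mm²); the 18.5×13.5 cube at (5.5, 15) contributes its full rectangle (area 249.75 mm²); the cube at (1.5, -0.5) (footprint 13.5×8) is included at this height (area 108.00 mm²); Combining (union): the regions partially overlap — summed areas 406.82 mm² minus the doubly-counted overlap 7.74 mm² gives 399.08 mm² — area = 399.08 mm². Overall, the cross-section has 2 separate islands. Net area = 399.08 mm².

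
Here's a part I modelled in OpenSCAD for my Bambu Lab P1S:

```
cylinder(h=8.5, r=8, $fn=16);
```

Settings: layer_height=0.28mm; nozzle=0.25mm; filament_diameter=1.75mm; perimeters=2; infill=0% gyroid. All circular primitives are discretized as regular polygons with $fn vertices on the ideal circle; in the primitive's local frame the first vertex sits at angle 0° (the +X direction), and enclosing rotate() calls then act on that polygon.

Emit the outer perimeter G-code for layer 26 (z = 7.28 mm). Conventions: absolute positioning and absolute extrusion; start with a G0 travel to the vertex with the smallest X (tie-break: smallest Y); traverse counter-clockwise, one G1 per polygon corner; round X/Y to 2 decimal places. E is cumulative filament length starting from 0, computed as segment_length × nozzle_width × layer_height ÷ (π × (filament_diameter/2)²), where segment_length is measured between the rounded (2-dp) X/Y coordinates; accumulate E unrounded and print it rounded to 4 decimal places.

G0 X-8.00 Y0.00 Z7.28
G1 X-7.39 Y-3.06 E0.0908
G1 X-5.66 Y-5.66 E0.1817
G1 X-3.06 Y-7.39 E0.2726
G1 X0.00 Y-8.00 E0.3634
G1 X3.06 Y-7.39 E0.4542
G1 X5.66 Y-5.66 E0.5451
G1 X7.39 Y-3.06 E0.6360
G1 X8.00 Y0.00 E0.7268
G1 X7.39 Y3.06 E0.8176
G1 X5.66 Y5.66 E0.9085
G1 X3.06 Y7.39 E0.9993
G1 X0.00 Y8.00 E1.0902
G1 X-3.06 Y7.39 E1.1810
G1 X-5.66 Y5.66 E1.2718
G1 X-7.39 Y3.06 E1.3627
G1 X-8.00 Y0.00 E1.4535

At z = 7.28 mm: the cylinder: section is a regular 16-gon, circumradius r=8. The outline is a single polygon with 16 vertices. Extrusion per mm of travel: 0.25 × 0.28 / (π × 0.875²) = 0.029103. Accumulating E over each segment gives final E = 1.4535.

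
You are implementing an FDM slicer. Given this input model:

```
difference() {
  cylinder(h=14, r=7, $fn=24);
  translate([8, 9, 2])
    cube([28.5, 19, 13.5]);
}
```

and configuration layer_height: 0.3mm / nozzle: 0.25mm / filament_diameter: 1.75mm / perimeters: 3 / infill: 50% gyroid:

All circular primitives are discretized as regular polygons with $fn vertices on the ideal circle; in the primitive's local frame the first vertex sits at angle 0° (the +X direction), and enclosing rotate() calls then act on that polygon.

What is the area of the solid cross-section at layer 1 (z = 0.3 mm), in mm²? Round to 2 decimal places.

152.19 mm²

At z = 0.3 mm: the cylinder: section is a regular 24-gon, circumradius r=7 (area = (24/2)·7.000²·sin(360°/24) = 152.19 mm²); the cube at (8, 9) is absent (z outside [2, 15.5]); After the difference (first − rest): none of the subtracted shapes is present at this height, so the r=7 cylinder is unchanged — area = 152.19 mm². Overall, the cross-section is a single solid region. Net area = 152.19 mm².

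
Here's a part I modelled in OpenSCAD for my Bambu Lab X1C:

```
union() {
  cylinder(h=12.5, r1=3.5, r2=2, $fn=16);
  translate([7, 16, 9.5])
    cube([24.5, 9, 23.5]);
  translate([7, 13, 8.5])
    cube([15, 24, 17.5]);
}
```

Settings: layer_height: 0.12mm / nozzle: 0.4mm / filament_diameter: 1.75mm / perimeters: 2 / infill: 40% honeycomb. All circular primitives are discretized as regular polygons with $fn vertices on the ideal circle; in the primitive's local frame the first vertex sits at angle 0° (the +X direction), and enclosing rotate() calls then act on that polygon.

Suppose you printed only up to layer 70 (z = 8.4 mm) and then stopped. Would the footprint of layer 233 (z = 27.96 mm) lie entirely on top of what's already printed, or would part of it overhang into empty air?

part overhangs

Compare the two slices. At z = 8.4: the cone: at t=0.672 of its height the radius interpolates to r₁+(r₂−r₁)t = 2.492, giving a regular 16-gon of that circumradius (area = (16/2)·2.492²·sin(360°/16) = 19.01 mm²); the cube at (7, 16) is absent (z outside [9.5, 33]); the cube at (7, 13) is not intersected at this z (z outside [8.5, 26]); Merging all regions: only the cone is present, so the union is just that shape — area = 19.01 mm². At z = 27.96: the cone is not intersected at this z (z outside [0, 12.5]); the cube at (7, 16) (footprint 24.5×9) is included at this height (area 220.50 mm²); the cube at (7, 13) does not reach this height (z outside [8.5, 26]); Taking the union: only the 24.5×9 cube at (7, 16) is present, so the union is just that shape — area = 220.50 mm². Checking containment: at z = 27.96 the cross-section extends beyond the z = 8.4 cross-section by about 220.50 mm².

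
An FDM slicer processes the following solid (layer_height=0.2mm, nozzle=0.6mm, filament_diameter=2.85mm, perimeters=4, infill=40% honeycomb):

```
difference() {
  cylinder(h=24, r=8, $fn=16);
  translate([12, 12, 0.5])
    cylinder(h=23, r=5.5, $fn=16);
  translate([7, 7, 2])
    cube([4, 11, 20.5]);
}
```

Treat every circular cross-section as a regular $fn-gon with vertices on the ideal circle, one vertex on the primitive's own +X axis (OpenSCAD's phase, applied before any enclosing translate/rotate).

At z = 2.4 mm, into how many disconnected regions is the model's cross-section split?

At z = 2.4 mm: the r=8 cylinder gives a regular 16-gon of circumradius 8 (constant along its height); the cylinder at (12, 12): section is a regular 16-gon, circumradius r=5.5; the 4×11 cube at (7, 7) contributes its full rectangle; Taking the first minus the rest: starting from the r=8 cylinder, the r=5.5 cylinder at (12, 12) misses the remaining region (no effect); the 4×11 cube at (7, 7) misses the remaining region (no effect) — 1 connected region. The result has 1 disconnected region.

1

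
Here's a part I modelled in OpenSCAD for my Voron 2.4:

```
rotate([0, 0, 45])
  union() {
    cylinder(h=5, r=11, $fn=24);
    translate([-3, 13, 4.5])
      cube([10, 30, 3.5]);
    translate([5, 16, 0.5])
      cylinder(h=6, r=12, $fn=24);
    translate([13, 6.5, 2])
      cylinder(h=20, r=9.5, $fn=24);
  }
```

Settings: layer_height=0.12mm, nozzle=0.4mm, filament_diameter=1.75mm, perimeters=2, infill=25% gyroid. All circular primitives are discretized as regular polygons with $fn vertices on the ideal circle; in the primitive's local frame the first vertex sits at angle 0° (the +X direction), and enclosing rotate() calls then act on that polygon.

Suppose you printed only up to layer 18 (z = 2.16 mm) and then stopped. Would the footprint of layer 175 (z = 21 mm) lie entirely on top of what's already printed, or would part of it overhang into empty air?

entirely on top

Compare the two slices. At z = 2.16: the r=11 cylinder contributes a regular 24-gon of circumradius 11 (area = (24/2)·11.000²·sin(360°/24) = 375.81 mm²); the cube at (-3, 13) is not intersected at this z (z outside [4.5, 8]); the cylinder at (5, 16): section is a regular 24-gon, circumradius r=12 (area = (24/2)·12.000²·sin(360°/24) = 447.24 mm²); the cylinder at (13, 6.5): section is a regular 24-gon, circumradius r=9.5 (area = (24/2)·9.500²·sin(360°/24) = 280.30 mm²); Taking the union: the regions partially overlap — summed areas 1103.35 mm² minus the doubly-counted overlap 206.34 mm² gives 897.01 mm² — area = 897.01 mm²; (rotated 45° about Z; rotation is an isometry so areas/perimeters/island counts are preserved). At z = 21: the cylinder is absent (z outside [0, 5]); the cube at (-3, 13) is not intersected at this z (z outside [4.5, 8]); the cylinder at (5, 16) does not reach this height (z outside [0.5, 6.5]); the cylinder at (13, 6.5): section is a regular 24-gon, circumradius r=9.5 (area = (24/2)·9.500²·sin(360°/24) = 280.30 mm²); Combining (union): only the r=9.5 cylinder at (13, 6.5) is present, so the union is just that shape — area = 280.30 mm²; (rotated 45° about Z; rotation is an isometry so areas/perimeters/island counts are preserved). Checking containment: the cross-section at z = 21 is a subset of the cross-section at z = 2.16.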